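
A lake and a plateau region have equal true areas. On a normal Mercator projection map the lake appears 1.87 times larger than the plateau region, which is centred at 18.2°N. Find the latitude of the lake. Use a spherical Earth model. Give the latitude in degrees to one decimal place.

Mercator areal scale is sec²φ, so apparent-area ratio = sec²φ₁ / sec²φ₂ = cos²φ₂ / cos²φ₁.
cos²φ₂ / cos²φ₁ = 1.87  ⇒  cos φ₁ = cos 18.2° / √1.87 = 0.9500/1.367 = 0.6947.
φ₁ = arccos(0.6947) ≈ 46.0°.

46.0°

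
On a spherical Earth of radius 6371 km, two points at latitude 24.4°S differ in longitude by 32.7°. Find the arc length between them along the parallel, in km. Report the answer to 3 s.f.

Arc length along a parallel = R cos φ · Δλ (with Δλ in radians).
= 6371 × cos 24.4° × (32.7° × π/180) = 6371 × 0.9107 × 0.5707 ≈ 3310 km.

3310 km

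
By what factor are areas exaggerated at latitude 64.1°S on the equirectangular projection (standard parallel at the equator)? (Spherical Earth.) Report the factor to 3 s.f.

2.29

For the equirectangular projection with φ₀ = 0 (plate carrée), h = 1 along meridians and k = sec φ along parallels.
Areal scale = h·k = 1 × sec φ; at 64.1°, h = 1.000, k = 2.289, so h·k = 2.289.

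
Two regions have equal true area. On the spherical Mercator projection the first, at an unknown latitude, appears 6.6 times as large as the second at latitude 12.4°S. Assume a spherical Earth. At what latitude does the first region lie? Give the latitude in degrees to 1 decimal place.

For equal true areas on Mercator, apparent areas scale as sec²φ, so the ratio is cos²φ₂ / cos²φ₁.
cos²φ₂ / cos²φ₁ = 6.6  ⇒  cos φ₁ = cos 12.4° / √6.6 = 0.9767/2.569 = 0.3802.
φ₁ = arccos(0.3802) ≈ 67.7°.

67.7°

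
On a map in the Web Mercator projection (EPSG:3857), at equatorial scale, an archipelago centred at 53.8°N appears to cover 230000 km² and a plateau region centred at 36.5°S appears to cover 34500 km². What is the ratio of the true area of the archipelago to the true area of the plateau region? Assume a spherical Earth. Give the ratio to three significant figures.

On Mercator the areal scale is sec²φ, so true area = apparent × cos²φ.
True area of archipelago: 230000 × cos²(53.8°) = 230000 × 0.3488 = 80230 km².
True area of plateau region: 34500 × cos²(36.5°) = 34500 × 0.6462 = 22290 km².
Ratio = 80230 / 22290 ≈ 3.60.

3.60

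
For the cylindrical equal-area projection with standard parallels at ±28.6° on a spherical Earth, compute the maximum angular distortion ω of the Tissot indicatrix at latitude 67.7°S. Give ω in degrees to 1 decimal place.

86.5°

For cylindrical equal-area with standard parallel φ₀, h = cos φ / cos φ₀ and k = cos φ₀ / cos φ, so h·k = 1.
At 67.7°: h = 0.4322, k = 2.314; principal scales a = 2.314, b = 0.4322.
sin(ω/2) = (a − b)/(a + b) = 1.882/2.746 = 0.6852, so ω = 2 arcsin(0.6852) ≈ 86.5°.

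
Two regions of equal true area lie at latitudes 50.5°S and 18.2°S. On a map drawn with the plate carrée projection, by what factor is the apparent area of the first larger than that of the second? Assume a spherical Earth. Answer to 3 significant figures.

1.49

In the plate carrée (x = Rλ, y = Rφ), meridians are true-scale (h = 1) and parallels are stretched by k = sec φ.
Areal scale at 50.5°: h·k = 1.000 × 1.572 = 1.572.
Areal scale at 18.2°: h·k = 1.000 × 1.053 = 1.053.
Ratio = 1.572/1.053 ≈ 1.49.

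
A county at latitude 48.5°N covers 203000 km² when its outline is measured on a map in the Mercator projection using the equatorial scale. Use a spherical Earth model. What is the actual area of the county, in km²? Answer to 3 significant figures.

89100 km²

Mercator is conformal, so the point scale is isotropic: h = k = sec φ = 1/cos φ.
Areal scale = k² = sec²φ = 1/cos²(48.5°) = 1/0.6626² = 2.278.
True area = apparent / (areal scale) = 203000 / 2.278 ≈ 89100 km².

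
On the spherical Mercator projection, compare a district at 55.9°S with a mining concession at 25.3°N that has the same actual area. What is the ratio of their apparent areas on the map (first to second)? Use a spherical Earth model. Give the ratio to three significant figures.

On Mercator, area is exaggerated by sec²φ = 1/cos²φ.
At 55.9°: sec²(55.9°) = 1/0.5606² = 3.182.
At 25.3°: sec²(25.3°) = 1/0.9041² = 1.223.
Ratio = 3.182/1.223 = cos²(25.3°)/cos²(55.9°) ≈ 2.60.

2.60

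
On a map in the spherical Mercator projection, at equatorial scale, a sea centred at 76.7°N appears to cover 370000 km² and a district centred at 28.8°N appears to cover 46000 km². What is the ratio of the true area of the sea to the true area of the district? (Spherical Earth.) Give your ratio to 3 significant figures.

On Mercator the areal scale is sec²φ, so true area = apparent × cos²φ.
True area of sea: 370000 × cos²(76.7°) = 370000 × 0.05292 = 19580 km².
True area of district: 46000 × cos²(28.8°) = 46000 × 0.7679 = 35320 km².
Ratio = 19580 / 35320 ≈ 0.554.

0.554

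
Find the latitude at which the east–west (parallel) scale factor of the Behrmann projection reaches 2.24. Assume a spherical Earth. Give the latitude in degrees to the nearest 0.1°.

The Behrmann projection is cylindrical equal-area with φ₀ = 30°. Cylindrical equal-area (φ₀ = 30°): h = cos φ / cos 30° along meridians, k = cos 30° / cos φ along parallels; h·k = 1.
k = cos φ₀ / cos φ = 2.24  ⇒  cos φ = cos 30° / 2.24 = 0.3866.
φ = arccos(0.3866) ≈ 67.3°.

67.3°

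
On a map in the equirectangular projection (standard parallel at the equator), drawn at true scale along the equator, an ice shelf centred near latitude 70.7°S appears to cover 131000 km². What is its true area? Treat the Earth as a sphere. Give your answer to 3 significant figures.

43300 km²

For the equirectangular projection with φ₀ = 0 (plate carrée), h = 1 along meridians and k = sec φ along parallels.
Areal scale = h·k = 1 × sec φ; at 70.7°, h = 1.000, k = 3.026, so h·k = 3.026.
True area = apparent / (areal scale) = 131000 / 3.026 ≈ 43300 km².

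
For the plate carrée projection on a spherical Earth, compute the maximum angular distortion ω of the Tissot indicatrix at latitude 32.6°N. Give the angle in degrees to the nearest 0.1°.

9.8°

In the plate carrée (x = Rλ, y = Rφ), meridians are true-scale (h = 1) and parallels are stretched by k = sec φ.
At 32.6°: h = 1.000, k = 1.187; principal scales a = 1.187, b = 1.000.
sin(ω/2) = (a − b)/(a + b) = 0.1870/2.187 = 0.08551, so ω = 2 arcsin(0.08551) ≈ 9.8°.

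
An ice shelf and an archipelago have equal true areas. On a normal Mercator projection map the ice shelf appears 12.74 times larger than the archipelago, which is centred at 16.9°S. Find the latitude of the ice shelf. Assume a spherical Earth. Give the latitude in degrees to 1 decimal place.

Mercator areal scale is sec²φ, so apparent-area ratio = sec²φ₁ / sec²φ₂ = cos²φ₂ / cos²φ₁.
cos²φ₂ / cos²φ₁ = 12.74  ⇒  cos φ₁ = cos 16.9° / √12.74 = 0.9568/3.569 = 0.2681.
φ₁ = arccos(0.2681) ≈ 74.5°.

74.5°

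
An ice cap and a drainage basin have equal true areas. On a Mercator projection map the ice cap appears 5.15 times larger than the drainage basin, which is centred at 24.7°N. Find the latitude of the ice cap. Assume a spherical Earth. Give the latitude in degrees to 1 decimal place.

66.4°

Mercator areal scale is sec²φ, so apparent-area ratio = sec²φ₁ / sec²φ₂ = cos²φ₂ / cos²φ₁.
cos²φ₂ / cos²φ₁ = 5.15  ⇒  cos φ₁ = cos 24.7° / √5.15 = 0.9085/2.269 = 0.4003.
φ₁ = arccos(0.4003) ≈ 66.4°.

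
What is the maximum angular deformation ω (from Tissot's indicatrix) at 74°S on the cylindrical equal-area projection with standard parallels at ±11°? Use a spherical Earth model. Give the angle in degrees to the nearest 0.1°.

For cylindrical equal-area with standard parallel φ₀, h = cos φ / cos φ₀ and k = cos φ₀ / cos φ, so h·k = 1.
At 74°: h = 0.2808, k = 3.561; principal scales a = 3.561, b = 0.2808.
sin(ω/2) = (a − b)/(a + b) = 3.281/3.842 = 0.8538, so ω = 2 arcsin(0.8538) ≈ 117.3°.

117.3°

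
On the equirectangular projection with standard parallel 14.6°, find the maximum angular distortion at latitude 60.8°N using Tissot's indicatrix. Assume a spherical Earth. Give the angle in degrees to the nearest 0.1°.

In the equirectangular projection with standard parallel φ₀ = 14.6° (x = Rλ cos φ₀, y = Rφ), meridians are true-scale (h = 1) and the parallel scale is k = cos φ₀ / cos φ.
At 60.8°: h = 1.000, k = 1.984; principal scales a = 1.984, b = 1.000.
sin(ω/2) = (a − b)/(a + b) = 0.9836/2.984 = 0.3297, so ω = 2 arcsin(0.3297) ≈ 38.5°.

38.5°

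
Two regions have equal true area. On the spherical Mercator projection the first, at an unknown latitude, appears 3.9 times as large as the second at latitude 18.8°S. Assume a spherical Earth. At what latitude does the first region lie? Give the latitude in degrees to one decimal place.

61.4°

For equal true areas on Mercator, apparent areas scale as sec²φ, so the ratio is cos²φ₂ / cos²φ₁.
cos²φ₂ / cos²φ₁ = 3.9  ⇒  cos φ₁ = cos 18.8° / √3.9 = 0.9466/1.975 = 0.4794.
φ₁ = arccos(0.4794) ≈ 61.4°.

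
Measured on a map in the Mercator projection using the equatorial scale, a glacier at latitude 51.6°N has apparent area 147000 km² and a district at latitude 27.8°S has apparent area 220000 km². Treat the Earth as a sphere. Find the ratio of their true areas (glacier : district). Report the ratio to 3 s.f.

Mercator's areal exaggeration is sec²φ; hence true area = (apparent area) · cos²φ.
True area of glacier: 147000 × cos²(51.6°) = 147000 × 0.3858 = 56720 km².
True area of district: 220000 × cos²(27.8°) = 220000 × 0.7825 = 172100 km².
Ratio = 56720 / 172100 ≈ 0.329.

0.329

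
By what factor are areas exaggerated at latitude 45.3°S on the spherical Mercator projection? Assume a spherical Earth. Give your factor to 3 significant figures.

2.02

Mercator is conformal, so the point scale is isotropic: h = k = sec φ = 1/cos φ.
Areal scale = k² = sec²φ = 1/cos²(45.3°) = 1/0.7034² = 2.021.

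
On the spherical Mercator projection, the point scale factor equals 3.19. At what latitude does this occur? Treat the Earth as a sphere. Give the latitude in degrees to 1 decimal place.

71.7°

Mercator scale is k = sec φ = 1/cos φ.
1/cos φ = 3.19  ⇒  cos φ = 0.3135  ⇒  φ = arccos(0.3135) ≈ 71.7°.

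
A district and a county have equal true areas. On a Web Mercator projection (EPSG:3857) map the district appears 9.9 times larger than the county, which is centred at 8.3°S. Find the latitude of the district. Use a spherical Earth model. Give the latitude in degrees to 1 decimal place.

71.7°

For equal true areas on Mercator, apparent areas scale as sec²φ, so the ratio is cos²φ₂ / cos²φ₁.
cos²φ₂ / cos²φ₁ = 9.9  ⇒  cos φ₁ = cos 8.3° / √9.9 = 0.9895/3.146 = 0.3145.
φ₁ = arccos(0.3145) ≈ 71.7°.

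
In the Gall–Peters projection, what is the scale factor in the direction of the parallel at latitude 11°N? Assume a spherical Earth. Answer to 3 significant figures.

Gall–Peters is a cylindrical equal-area projection with standard parallels at ±45°. For cylindrical equal-area with standard parallel φ₀, h = cos φ / cos φ₀ and k = cos φ₀ / cos φ, so h·k = 1.
k = cos 45° / cos 11° = 0.7071/0.9816 = 0.7203.

0.720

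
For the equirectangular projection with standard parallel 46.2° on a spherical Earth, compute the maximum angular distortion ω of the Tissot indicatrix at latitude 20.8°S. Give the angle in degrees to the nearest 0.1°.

17.2°

With standard parallel φ₀ = 46.2°, the equirectangular projection gives x = Rλ cos φ₀, y = Rφ, so h = 1 and k = cos 46.2° / cos φ.
At 20.8°: h = 1.000, k = 0.7404; principal scales a = 1.000, b = 0.7404.
sin(ω/2) = (a − b)/(a + b) = 0.2596/1.740 = 0.1492, so ω = 2 arcsin(0.1492) ≈ 17.2°.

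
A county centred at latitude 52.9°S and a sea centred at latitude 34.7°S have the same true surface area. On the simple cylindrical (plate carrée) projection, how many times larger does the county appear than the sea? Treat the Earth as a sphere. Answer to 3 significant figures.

1.36

Plate carrée maps x = Rλ, y = Rφ. The meridian scale is h = 1 and the parallel scale is k = 1/cos φ = sec φ.
Areal scale at 52.9°: h·k = 1.000 × 1.658 = 1.658.
Areal scale at 34.7°: h·k = 1.000 × 1.216 = 1.216.
Ratio = 1.658/1.216 ≈ 1.36.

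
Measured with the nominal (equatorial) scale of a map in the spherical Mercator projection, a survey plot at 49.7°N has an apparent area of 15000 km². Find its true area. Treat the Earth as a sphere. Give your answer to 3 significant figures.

6280 km²

Mercator is conformal, so the point scale is isotropic: h = k = sec φ = 1/cos φ.
Areal scale = k² = sec²φ = 1/cos²(49.7°) = 1/0.6468² = 2.390.
True area = apparent / (areal scale) = 15000 / 2.390 ≈ 6280 km².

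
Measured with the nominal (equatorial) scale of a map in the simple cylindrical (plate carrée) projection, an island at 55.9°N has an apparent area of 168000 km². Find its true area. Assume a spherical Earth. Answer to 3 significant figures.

For the equirectangular projection with φ₀ = 0 (plate carrée), h = 1 along meridians and k = sec φ along parallels.
Areal scale = h·k = 1 × sec φ; at 55.9°, h = 1.000, k = 1.784, so h·k = 1.784.
True area = apparent / (areal scale) = 168000 / 1.784 ≈ 94200 km².

94200 km²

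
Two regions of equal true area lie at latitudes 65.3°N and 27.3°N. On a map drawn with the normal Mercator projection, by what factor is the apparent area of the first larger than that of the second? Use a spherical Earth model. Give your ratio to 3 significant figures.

4.52

Mercator areal scale is sec²φ.
At 65.3°: sec²(65.3°) = 1/0.4179² = 5.727.
At 27.3°: sec²(27.3°) = 1/0.8886² = 1.266.
Ratio = 5.727/1.266 = cos²(27.3°)/cos²(65.3°) ≈ 4.52.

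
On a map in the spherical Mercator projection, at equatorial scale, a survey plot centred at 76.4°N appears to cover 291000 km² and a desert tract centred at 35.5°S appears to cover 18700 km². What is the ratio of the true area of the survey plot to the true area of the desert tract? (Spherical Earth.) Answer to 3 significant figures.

1.30

On Mercator the areal scale is sec²φ, so true area = apparent × cos²φ.
True area of survey plot: 291000 × cos²(76.4°) = 291000 × 0.05529 = 16090 km².
True area of desert tract: 18700 × cos²(35.5°) = 18700 × 0.6628 = 12390 km².
Ratio = 16090 / 12390 ≈ 1.30.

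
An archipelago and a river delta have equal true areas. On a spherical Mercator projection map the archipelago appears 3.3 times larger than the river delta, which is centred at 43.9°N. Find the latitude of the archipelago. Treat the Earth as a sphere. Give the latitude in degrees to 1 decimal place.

Mercator areal scale is sec²φ, so apparent-area ratio = sec²φ₁ / sec²φ₂ = cos²φ₂ / cos²φ₁.
cos²φ₂ / cos²φ₁ = 3.3  ⇒  cos φ₁ = cos 43.9° / √3.3 = 0.7206/1.817 = 0.3967.
φ₁ = arccos(0.3967) ≈ 66.6°.

66.6°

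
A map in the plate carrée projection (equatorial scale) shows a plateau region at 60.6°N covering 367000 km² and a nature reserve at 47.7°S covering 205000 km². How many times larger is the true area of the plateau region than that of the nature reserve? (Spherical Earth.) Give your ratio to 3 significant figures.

Plate carrée has h = 1 and k = sec φ, giving areal scale sec φ; true area = (apparent area) · cos φ.
True area of plateau region: 367000 × cos(60.6°) = 367000 × 0.4909 = 180200 km².
True area of nature reserve: 205000 × cos(47.7°) = 205000 × 0.6730 = 138000 km².
Ratio = 180200 / 138000 ≈ 1.31.

1.31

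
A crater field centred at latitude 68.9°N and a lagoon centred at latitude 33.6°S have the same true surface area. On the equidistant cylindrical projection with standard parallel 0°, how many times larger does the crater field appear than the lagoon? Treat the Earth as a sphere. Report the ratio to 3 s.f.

2.31

In the plate carrée (x = Rλ, y = Rφ), meridians are true-scale (h = 1) and parallels are stretched by k = sec φ.
Areal scale at 68.9°: h·k = 1.000 × 2.778 = 2.778.
Areal scale at 33.6°: h·k = 1.000 × 1.201 = 1.201.
Ratio = 2.778/1.201 ≈ 2.31.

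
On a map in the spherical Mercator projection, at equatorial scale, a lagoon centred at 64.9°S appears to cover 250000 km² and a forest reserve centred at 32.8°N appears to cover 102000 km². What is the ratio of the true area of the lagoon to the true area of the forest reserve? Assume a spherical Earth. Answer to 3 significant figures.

On Mercator the areal scale is sec²φ, so true area = apparent × cos²φ.
True area of lagoon: 250000 × cos²(64.9°) = 250000 × 0.1799 = 44990 km².
True area of forest reserve: 102000 × cos²(32.8°) = 102000 × 0.7066 = 72070 km².
Ratio = 44990 / 72070 ≈ 0.624.

0.624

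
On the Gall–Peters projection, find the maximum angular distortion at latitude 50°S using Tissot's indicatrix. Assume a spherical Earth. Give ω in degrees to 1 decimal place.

10.9°

Gall–Peters is a cylindrical equal-area projection with standard parallels at ±45°. For cylindrical equal-area with standard parallel φ₀, h = cos φ / cos φ₀ and k = cos φ₀ / cos φ, so h·k = 1.
At 50°: h = 0.9090, k = 1.100; principal scales a = 1.100, b = 0.9090.
sin(ω/2) = (a − b)/(a + b) = 0.1910/2.009 = 0.09508, so ω = 2 arcsin(0.09508) ≈ 10.9°.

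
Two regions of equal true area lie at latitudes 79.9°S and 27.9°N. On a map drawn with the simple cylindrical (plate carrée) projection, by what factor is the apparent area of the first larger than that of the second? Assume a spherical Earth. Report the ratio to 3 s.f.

5.04

For the equirectangular projection with φ₀ = 0 (plate carrée), h = 1 along meridians and k = sec φ along parallels.
Areal scale at 79.9°: h·k = 1.000 × 5.702 = 5.702.
Areal scale at 27.9°: h·k = 1.000 × 1.132 = 1.132.
Ratio = 5.702/1.132 ≈ 5.04.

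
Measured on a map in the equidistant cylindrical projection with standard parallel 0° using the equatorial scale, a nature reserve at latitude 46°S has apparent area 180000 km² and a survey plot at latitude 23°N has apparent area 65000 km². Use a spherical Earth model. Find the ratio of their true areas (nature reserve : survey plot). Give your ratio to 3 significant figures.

On the plate carrée, areal scale = h·k = 1 × sec φ, so true area = apparent × cos φ.
True area of nature reserve: 180000 × cos(46°) = 180000 × 0.6947 = 125000 km².
True area of survey plot: 65000 × cos(23°) = 65000 × 0.9205 = 59830 km².
Ratio = 125000 / 59830 ≈ 2.09.

2.09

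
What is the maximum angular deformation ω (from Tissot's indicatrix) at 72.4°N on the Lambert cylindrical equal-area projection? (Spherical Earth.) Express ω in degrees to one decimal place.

The Lambert cylindrical equal-area projection is the cylindrical equal-area projection with its standard parallel at the equator (φ₀ = 0). For cylindrical equal-area with standard parallel φ₀, h = cos φ / cos φ₀ and k = cos φ₀ / cos φ, so h·k = 1.
At 72.4°: h = 0.3024, k = 3.307; principal scales a = 3.307, b = 0.3024.
sin(ω/2) = (a − b)/(a + b) = 3.005/3.610 = 0.8325, so ω = 2 arcsin(0.8325) ≈ 112.7°.

112.7°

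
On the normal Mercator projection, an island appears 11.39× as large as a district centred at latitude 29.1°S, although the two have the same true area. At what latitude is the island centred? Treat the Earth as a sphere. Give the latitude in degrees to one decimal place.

75.0°

On Mercator, (apparent₁)/(apparent₂) = sec²φ₁ / sec²φ₂ when true areas are equal.
cos²φ₂ / cos²φ₁ = 11.39  ⇒  cos φ₁ = cos 29.1° / √11.39 = 0.8738/3.375 = 0.2589.
φ₁ = arccos(0.2589) ≈ 75.0°.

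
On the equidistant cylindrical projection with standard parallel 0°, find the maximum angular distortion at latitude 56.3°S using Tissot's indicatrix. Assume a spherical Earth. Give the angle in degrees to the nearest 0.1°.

33.3°

In the plate carrée (x = Rλ, y = Rφ), meridians are true-scale (h = 1) and parallels are stretched by k = sec φ.
At 56.3°: h = 1.000, k = 1.802; principal scales a = 1.802, b = 1.000.
sin(ω/2) = (a − b)/(a + b) = 0.8023/2.802 = 0.2863, so ω = 2 arcsin(0.2863) ≈ 33.3°.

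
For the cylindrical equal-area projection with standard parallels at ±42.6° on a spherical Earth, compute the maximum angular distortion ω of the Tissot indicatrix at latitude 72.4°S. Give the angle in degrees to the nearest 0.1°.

90.7°

For cylindrical equal-area with standard parallel φ₀, h = cos φ / cos φ₀ and k = cos φ₀ / cos φ, so h·k = 1.
At 72.4°: h = 0.4108, k = 2.434; principal scales a = 2.434, b = 0.4108.
sin(ω/2) = (a − b)/(a + b) = 2.024/2.845 = 0.7113, so ω = 2 arcsin(0.7113) ≈ 90.7°.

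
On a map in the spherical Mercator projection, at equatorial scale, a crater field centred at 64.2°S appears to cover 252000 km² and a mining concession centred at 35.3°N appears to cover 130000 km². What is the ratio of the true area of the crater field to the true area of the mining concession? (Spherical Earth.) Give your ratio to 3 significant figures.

Since Mercator area scale is 1/cos²φ, the true area equals the apparent area multiplied by cos²φ.
True area of crater field: 252000 × cos²(64.2°) = 252000 × 0.1894 = 47740 km².
True area of mining concession: 130000 × cos²(35.3°) = 130000 × 0.6661 = 86590 km².
Ratio = 47740 / 86590 ≈ 0.551.

0.551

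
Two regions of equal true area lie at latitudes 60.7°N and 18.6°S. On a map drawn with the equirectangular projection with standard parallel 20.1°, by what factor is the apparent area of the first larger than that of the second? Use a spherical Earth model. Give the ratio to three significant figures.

1.94

The equidistant cylindrical projection with φ₀ = 20.1° has h = 1 (meridians true) and k = cos φ₀ / cos φ along parallels.
Areal scale at 60.7°: h·k = 1.000 × 1.919 = 1.919.
Areal scale at 18.6°: h·k = 1.000 × 0.9908 = 0.9908.
Ratio = 1.919/0.9908 ≈ 1.94.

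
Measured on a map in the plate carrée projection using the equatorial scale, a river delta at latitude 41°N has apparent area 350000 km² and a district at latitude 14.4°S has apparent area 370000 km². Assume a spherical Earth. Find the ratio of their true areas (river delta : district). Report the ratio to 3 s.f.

0.737

On the plate carrée, areal scale = h·k = 1 × sec φ, so true area = apparent × cos φ.
True area of river delta: 350000 × cos(41°) = 350000 × 0.7547 = 264100 km².
True area of district: 370000 × cos(14.4°) = 370000 × 0.9686 = 358400 km².
Ratio = 264100 / 358400 ≈ 0.737.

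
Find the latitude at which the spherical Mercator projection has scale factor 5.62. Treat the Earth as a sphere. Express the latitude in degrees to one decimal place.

79.8°

Mercator scale is k = sec φ = 1/cos φ.
1/cos φ = 5.62  ⇒  cos φ = 0.1779  ⇒  φ = arccos(0.1779) ≈ 79.8°.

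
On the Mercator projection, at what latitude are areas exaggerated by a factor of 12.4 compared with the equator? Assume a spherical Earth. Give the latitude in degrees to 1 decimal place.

Mercator areal scale is sec²φ.
sec²φ = 12.4  ⇒  cos²φ = 0.08065  ⇒  cos φ = 0.2840.
φ = arccos(0.2840) ≈ 73.5°.

73.5°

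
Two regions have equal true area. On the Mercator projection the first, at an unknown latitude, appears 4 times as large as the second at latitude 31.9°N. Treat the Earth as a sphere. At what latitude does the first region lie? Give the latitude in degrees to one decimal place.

Mercator areal scale is sec²φ, so apparent-area ratio = sec²φ₁ / sec²φ₂ = cos²φ₂ / cos²φ₁.
cos²φ₂ / cos²φ₁ = 4  ⇒  cos φ₁ = cos 31.9° / √4 = 0.8490/2.000 = 0.4245.
φ₁ = arccos(0.4245) ≈ 64.9°.

64.9°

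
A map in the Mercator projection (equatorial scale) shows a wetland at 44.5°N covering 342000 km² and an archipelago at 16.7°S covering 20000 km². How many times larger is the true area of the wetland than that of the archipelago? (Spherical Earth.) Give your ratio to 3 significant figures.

9.48

Since Mercator area scale is 1/cos²φ, the true area equals the apparent area multiplied by cos²φ.
True area of wetland: 342000 × cos²(44.5°) = 342000 × 0.5087 = 174000 km².
True area of archipelago: 20000 × cos²(16.7°) = 20000 × 0.9174 = 18350 km².
Ratio = 174000 / 18350 ≈ 9.48.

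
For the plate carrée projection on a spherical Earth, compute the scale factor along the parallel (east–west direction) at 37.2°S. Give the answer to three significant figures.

Plate carrée maps x = Rλ, y = Rφ. The meridian scale is h = 1 and the parallel scale is k = 1/cos φ = sec φ.
k = 1/cos 37.2° = 1/0.7965 = 1.255.

1.26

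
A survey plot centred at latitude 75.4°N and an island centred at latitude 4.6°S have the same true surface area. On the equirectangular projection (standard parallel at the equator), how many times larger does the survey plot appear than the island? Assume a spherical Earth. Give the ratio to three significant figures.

3.95

For the equirectangular projection with φ₀ = 0 (plate carrée), h = 1 along meridians and k = sec φ along parallels.
Areal scale at 75.4°: h·k = 1.000 × 3.967 = 3.967.
Areal scale at 4.6°: h·k = 1.000 × 1.003 = 1.003.
Ratio = 3.967/1.003 ≈ 3.95.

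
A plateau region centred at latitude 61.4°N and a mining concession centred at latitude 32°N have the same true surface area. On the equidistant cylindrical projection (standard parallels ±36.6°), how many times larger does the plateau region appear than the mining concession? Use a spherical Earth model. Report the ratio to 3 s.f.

In the equirectangular projection with standard parallel φ₀ = 36.6° (x = Rλ cos φ₀, y = Rφ), meridians are true-scale (h = 1) and the parallel scale is k = cos φ₀ / cos φ.
Areal scale at 61.4°: h·k = 1.000 × 1.677 = 1.677.
Areal scale at 32°: h·k = 1.000 × 0.9467 = 0.9467.
Ratio = 1.677/0.9467 ≈ 1.77.

1.77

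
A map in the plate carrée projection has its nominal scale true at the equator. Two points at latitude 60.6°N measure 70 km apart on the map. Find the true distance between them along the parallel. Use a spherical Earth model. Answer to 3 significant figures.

34.4 km

Plate carrée maps x = Rλ, y = Rφ. The meridian scale is h = 1 and the parallel scale is k = 1/cos φ = sec φ.
Along the parallel at 60.6°, map distances are exaggerated by k = sec 60.6° = 2.037.
True distance = 70 / 2.037 = 70 × cos 60.6° ≈ 34.4 km.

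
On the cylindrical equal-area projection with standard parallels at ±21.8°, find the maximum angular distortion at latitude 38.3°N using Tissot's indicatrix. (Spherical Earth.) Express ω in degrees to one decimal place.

19.2°

A cylindrical equal-area projection with standard parallel φ₀ has meridian scale h = cos φ / cos φ₀ and parallel scale k = cos φ₀ / cos φ (so areas are preserved, h·k = 1).
At 38.3°: h = 0.8452, k = 1.183; principal scales a = 1.183, b = 0.8452.
sin(ω/2) = (a − b)/(a + b) = 0.3379/2.028 = 0.1666, so ω = 2 arcsin(0.1666) ≈ 19.2°.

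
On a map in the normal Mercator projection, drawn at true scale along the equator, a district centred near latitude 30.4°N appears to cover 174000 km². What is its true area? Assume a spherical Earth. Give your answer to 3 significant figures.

129000 km²

The Mercator projection is conformal; its linear scale factor is the same in every direction and equals sec φ = 1/cos φ.
Areal scale = k² = sec²φ = 1/cos²(30.4°) = 1/0.8625² = 1.344.
True area = apparent / (areal scale) = 174000 / 1.344 ≈ 129000 km².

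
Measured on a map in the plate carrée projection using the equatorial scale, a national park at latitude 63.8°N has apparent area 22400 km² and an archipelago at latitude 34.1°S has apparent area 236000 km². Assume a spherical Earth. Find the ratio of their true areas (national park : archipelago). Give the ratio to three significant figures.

On the plate carrée, areal scale = h·k = 1 × sec φ, so true area = apparent × cos φ.
True area of national park: 22400 × cos(63.8°) = 22400 × 0.4415 = 9890 km².
True area of archipelago: 236000 × cos(34.1°) = 236000 × 0.8281 = 195400 km².
Ratio = 9890 / 195400 ≈ 0.0506.

0.0506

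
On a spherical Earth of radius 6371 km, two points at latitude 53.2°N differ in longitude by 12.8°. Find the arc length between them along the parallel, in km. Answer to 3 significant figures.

853 km

Arc length along a parallel = R cos φ · Δλ (with Δλ in radians).
= 6371 × cos 53.2° × (12.8° × π/180) = 6371 × 0.5990 × 0.2234 ≈ 853 km.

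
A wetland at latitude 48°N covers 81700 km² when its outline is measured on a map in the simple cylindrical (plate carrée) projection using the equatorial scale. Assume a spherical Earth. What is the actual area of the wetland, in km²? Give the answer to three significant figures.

54700 km²

Plate carrée maps x = Rλ, y = Rφ. The meridian scale is h = 1 and the parallel scale is k = 1/cos φ = sec φ.
Areal scale = h·k = 1 × sec φ; at 48°, h = 1.000, k = 1.494, so h·k = 1.494.
True area = apparent / (areal scale) = 81700 / 1.494 ≈ 54700 km².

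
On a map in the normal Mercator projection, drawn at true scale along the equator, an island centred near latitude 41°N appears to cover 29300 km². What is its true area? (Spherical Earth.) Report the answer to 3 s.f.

For Mercator, h = k = sec φ (a conformal cylindrical projection has a single point scale, 1/cos φ).
Areal scale = k² = sec²φ = 1/cos²(41°) = 1/0.7547² = 1.756.
True area = apparent / (areal scale) = 29300 / 1.756 ≈ 16700 km².

16700 km²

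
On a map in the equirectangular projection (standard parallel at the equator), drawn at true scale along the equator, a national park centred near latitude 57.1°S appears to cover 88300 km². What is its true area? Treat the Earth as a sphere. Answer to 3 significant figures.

48000 km²

For the equirectangular projection with φ₀ = 0 (plate carrée), h = 1 along meridians and k = sec φ along parallels.
Areal scale = h·k = 1 × sec φ; at 57.1°, h = 1.000, k = 1.841, so h·k = 1.841.
True area = apparent / (areal scale) = 88300 / 1.841 ≈ 48000 km².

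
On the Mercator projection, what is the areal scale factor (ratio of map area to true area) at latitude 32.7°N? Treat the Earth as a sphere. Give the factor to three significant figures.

The Mercator projection is conformal; its linear scale factor is the same in every direction and equals sec φ = 1/cos φ.
Areal scale = k² = sec²φ = 1/cos²(32.7°) = 1/0.8415² = 1.412.

1.41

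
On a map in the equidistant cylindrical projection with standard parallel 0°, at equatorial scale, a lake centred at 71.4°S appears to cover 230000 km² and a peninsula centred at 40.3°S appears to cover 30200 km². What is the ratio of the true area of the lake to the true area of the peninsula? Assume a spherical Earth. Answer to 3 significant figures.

On the plate carrée, areal scale = h·k = 1 × sec φ, so true area = apparent × cos φ.
True area of lake: 230000 × cos(71.4°) = 230000 × 0.3190 = 73360 km².
True area of peninsula: 30200 × cos(40.3°) = 30200 × 0.7627 = 23030 km².
Ratio = 73360 / 23030 ≈ 3.19.

3.19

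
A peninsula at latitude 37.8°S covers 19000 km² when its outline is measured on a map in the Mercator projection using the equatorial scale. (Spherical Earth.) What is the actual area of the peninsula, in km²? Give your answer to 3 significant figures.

11900 km²

Mercator is conformal, so the point scale is isotropic: h = k = sec φ = 1/cos φ.
Areal scale = k² = sec²φ = 1/cos²(37.8°) = 1/0.7902² = 1.602.
True area = apparent / (areal scale) = 19000 / 1.602 ≈ 11900 km².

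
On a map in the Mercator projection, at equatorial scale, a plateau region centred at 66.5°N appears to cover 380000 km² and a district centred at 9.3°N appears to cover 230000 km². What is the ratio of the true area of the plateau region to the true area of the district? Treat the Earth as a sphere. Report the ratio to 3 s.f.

0.270

Mercator's areal exaggeration is sec²φ; hence true area = (apparent area) · cos²φ.
True area of plateau region: 380000 × cos²(66.5°) = 380000 × 0.1590 = 60420 km².
True area of district: 230000 × cos²(9.3°) = 230000 × 0.9739 = 224000 km².
Ratio = 60420 / 224000 ≈ 0.270.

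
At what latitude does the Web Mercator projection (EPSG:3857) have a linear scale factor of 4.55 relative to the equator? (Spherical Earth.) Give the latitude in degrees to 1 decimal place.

77.3°

Mercator scale is k = sec φ = 1/cos φ.
1/cos φ = 4.55  ⇒  cos φ = 0.2198  ⇒  φ = arccos(0.2198) ≈ 77.3°.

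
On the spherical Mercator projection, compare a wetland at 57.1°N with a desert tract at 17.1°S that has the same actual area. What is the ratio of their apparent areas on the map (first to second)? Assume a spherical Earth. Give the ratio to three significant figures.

3.10

Mercator is conformal with k = sec φ, so areal scale = k² = sec²φ.
At 57.1°: sec²(57.1°) = 1/0.5432² = 3.389.
At 17.1°: sec²(17.1°) = 1/0.9558² = 1.095.
Ratio = 3.389/1.095 = cos²(17.1°)/cos²(57.1°) ≈ 3.10.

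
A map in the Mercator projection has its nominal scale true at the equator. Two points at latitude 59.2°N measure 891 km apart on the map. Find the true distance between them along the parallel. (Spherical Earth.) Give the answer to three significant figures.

The Mercator projection is conformal; its linear scale factor is the same in every direction and equals sec φ = 1/cos φ.
Along the parallel at 59.2°, map distances are exaggerated by k = sec 59.2° = 1.953.
True distance = 891 / 1.953 = 891 × cos 59.2° ≈ 456 km.

456 km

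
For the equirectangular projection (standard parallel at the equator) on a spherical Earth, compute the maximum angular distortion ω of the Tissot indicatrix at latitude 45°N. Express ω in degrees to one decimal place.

Plate carrée maps x = Rλ, y = Rφ. The meridian scale is h = 1 and the parallel scale is k = 1/cos φ = sec φ.
At 45°: h = 1.000, k = 1.414; principal scales a = 1.414, b = 1.000.
sin(ω/2) = (a − b)/(a + b) = 0.4142/2.414 = 0.1716, so ω = 2 arcsin(0.1716) ≈ 19.8°.

19.8°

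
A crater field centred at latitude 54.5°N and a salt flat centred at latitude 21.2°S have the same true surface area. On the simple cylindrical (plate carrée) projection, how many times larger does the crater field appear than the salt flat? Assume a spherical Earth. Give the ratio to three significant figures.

1.61

For the equirectangular projection with φ₀ = 0 (plate carrée), h = 1 along meridians and k = sec φ along parallels.
Areal scale at 54.5°: h·k = 1.000 × 1.722 = 1.722.
Areal scale at 21.2°: h·k = 1.000 × 1.073 = 1.073.
Ratio = 1.722/1.073 ≈ 1.61.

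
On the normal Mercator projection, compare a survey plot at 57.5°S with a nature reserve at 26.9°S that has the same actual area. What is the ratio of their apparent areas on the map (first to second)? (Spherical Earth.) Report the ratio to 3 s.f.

2.75

On Mercator, area is exaggerated by sec²φ = 1/cos²φ.
At 57.5°: sec²(57.5°) = 1/0.5373² = 3.464.
At 26.9°: sec²(26.9°) = 1/0.8918² = 1.257.
Ratio = 3.464/1.257 = cos²(26.9°)/cos²(57.5°) ≈ 2.75.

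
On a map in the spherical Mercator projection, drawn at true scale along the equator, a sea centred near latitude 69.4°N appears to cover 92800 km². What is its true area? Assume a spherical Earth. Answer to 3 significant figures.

11500 km²

For Mercator, h = k = sec φ (a conformal cylindrical projection has a single point scale, 1/cos φ).
Areal scale = k² = sec²φ = 1/cos²(69.4°) = 1/0.3518² = 8.078.
True area = apparent / (areal scale) = 92800 / 8.078 ≈ 11500 km².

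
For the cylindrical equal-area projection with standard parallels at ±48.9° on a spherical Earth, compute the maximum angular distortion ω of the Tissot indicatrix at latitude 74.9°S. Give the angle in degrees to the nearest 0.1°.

93.5°

Cylindrical equal-area (φ₀ = 48.9°): h = cos φ / cos 48.9° along meridians, k = cos 48.9° / cos φ along parallels; h·k = 1.
At 74.9°: h = 0.3963, k = 2.523; principal scales a = 2.523, b = 0.3963.
sin(ω/2) = (a − b)/(a + b) = 2.127/2.920 = 0.7286, so ω = 2 arcsin(0.7286) ≈ 93.5°.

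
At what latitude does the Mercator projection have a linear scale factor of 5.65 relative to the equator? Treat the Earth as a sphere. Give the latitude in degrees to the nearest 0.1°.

Mercator scale is k = sec φ = 1/cos φ.
1/cos φ = 5.65  ⇒  cos φ = 0.1770  ⇒  φ = arccos(0.1770) ≈ 79.8°.

79.8°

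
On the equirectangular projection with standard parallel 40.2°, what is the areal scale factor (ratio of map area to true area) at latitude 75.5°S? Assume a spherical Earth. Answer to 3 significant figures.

3.05

The equidistant cylindrical projection with φ₀ = 40.2° has h = 1 (meridians true) and k = cos φ₀ / cos φ along parallels.
Areal scale = h·k = 1 × cos φ₀ / cos φ; at 75.5°, h = 1.000, k = 3.051, so h·k = 3.051.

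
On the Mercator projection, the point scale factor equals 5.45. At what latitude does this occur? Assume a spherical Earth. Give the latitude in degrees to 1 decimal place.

79.4°

Mercator scale is k = sec φ = 1/cos φ.
1/cos φ = 5.45  ⇒  cos φ = 0.1835  ⇒  φ = arccos(0.1835) ≈ 79.4°.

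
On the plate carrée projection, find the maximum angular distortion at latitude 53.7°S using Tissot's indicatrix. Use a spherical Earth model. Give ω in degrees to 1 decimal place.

29.7°

For the equirectangular projection with φ₀ = 0 (plate carrée), h = 1 along meridians and k = sec φ along parallels.
At 53.7°: h = 1.000, k = 1.689; principal scales a = 1.689, b = 1.000.
sin(ω/2) = (a − b)/(a + b) = 0.6892/2.689 = 0.2563, so ω = 2 arcsin(0.2563) ≈ 29.7°.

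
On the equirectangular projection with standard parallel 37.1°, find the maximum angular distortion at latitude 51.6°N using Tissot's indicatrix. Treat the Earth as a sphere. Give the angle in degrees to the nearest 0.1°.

14.3°

The equidistant cylindrical projection with φ₀ = 37.1° has h = 1 (meridians true) and k = cos φ₀ / cos φ along parallels.
At 51.6°: h = 1.000, k = 1.284; principal scales a = 1.284, b = 1.000.
sin(ω/2) = (a − b)/(a + b) = 0.2840/2.284 = 0.1244, so ω = 2 arcsin(0.1244) ≈ 14.3°.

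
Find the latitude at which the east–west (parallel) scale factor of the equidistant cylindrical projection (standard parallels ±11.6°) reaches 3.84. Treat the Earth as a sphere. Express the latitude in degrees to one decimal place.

75.2°

In the equirectangular projection with standard parallel φ₀ = 11.6° (x = Rλ cos φ₀, y = Rφ), meridians are true-scale (h = 1) and the parallel scale is k = cos φ₀ / cos φ.
k = cos φ₀ / cos φ = 3.84  ⇒  cos φ = cos 11.6° / 3.84 = 0.2551.
φ = arccos(0.2551) ≈ 75.2°.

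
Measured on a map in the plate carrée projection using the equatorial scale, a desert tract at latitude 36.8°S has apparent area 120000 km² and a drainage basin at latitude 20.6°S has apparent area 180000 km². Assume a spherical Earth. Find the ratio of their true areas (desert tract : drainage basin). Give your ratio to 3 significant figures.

Plate carrée has h = 1 and k = sec φ, giving areal scale sec φ; true area = (apparent area) · cos φ.
True area of desert tract: 120000 × cos(36.8°) = 120000 × 0.8007 = 96090 km².
True area of drainage basin: 180000 × cos(20.6°) = 180000 × 0.9361 = 168500 km².
Ratio = 96090 / 168500 ≈ 0.570.

0.570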